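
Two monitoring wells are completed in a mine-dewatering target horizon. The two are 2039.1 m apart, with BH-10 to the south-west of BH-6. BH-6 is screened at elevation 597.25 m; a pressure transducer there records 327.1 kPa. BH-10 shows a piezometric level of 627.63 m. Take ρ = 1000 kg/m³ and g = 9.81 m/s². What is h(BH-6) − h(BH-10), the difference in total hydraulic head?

Pressure head at BH-6: ψ = P/(ρg) = 327.1×1000 / (1000 × 9.81) = 33.34 m.
Total head at BH-6: h = z + ψ = 597.25 + 33.34 = 630.59 m.
Total head at BH-10: h = 627.63 m (water level in the piezometer is the total head).
Head difference: h(BH-6) − h(BH-10) = 630.59 − 627.63 = 2.96 m.

Δh ≈ 2.96 m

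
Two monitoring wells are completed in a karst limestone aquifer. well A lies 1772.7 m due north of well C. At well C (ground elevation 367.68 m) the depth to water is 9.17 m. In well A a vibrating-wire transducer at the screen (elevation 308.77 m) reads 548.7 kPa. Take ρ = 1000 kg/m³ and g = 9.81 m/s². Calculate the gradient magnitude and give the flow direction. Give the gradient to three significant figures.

i ≈ 0.00349; groundwater flows toward the south

Total head at well C: h = 367.68 − 9.17 = 358.51 m.
Pressure head at well A: ψ = P/(ρg) = 548.7×1000 / (1000 × 9.81) = 55.93 m.
Total head at well A: h = z + ψ = 308.77 + 55.93 = 364.70 m.
Head difference: h(well C) − h(well A) = 358.51 − 364.70 = -6.19 m.
Hydraulic gradient: i = |Δh| / L = 6.19 / 1772.7 = 0.00349.
Flow is from higher to lower head: from well A toward well C, i.e. toward the south.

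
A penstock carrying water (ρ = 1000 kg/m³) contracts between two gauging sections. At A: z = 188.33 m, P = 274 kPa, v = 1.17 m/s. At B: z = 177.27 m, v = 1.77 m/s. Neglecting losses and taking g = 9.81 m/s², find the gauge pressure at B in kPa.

P₂ ≈ 382 kPa

Pressure head at A: ψ₁ = P₁/(ρg) = 274×1000 / (1000 × 9.81) = 27.93 m.
Velocity heads: v₁²/2g = 1.17²/19.62 = 0.070 m; v₂²/2g = 1.77²/19.62 = 0.160 m.
Total head H = z₁ + ψ₁ + v₁²/2g = 188.33 + 27.93 + 0.070 = 216.33 m.
ψ₂ = H − z₂ − v₂²/2g = 216.33 − 177.27 − 0.160 = 38.90 m.
P₂ = ρgψ₂ = 1000 × 9.81 × 38.90 ≈ 382 kPa.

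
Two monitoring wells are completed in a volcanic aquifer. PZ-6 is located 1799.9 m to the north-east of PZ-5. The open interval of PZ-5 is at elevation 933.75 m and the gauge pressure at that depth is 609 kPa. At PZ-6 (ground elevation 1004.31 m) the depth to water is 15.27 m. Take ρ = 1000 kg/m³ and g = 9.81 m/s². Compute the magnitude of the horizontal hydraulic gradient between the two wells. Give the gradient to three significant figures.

i ≈ 0.00377

Pressure head at PZ-5: ψ = P/(ρg) = 609×1000 / (1000 × 9.81) = 62.08 m.
Total head at PZ-5: h = z + ψ = 933.75 + 62.08 = 995.83 m.
Total head at PZ-6: h = 1004.31 − 15.27 = 989.04 m.
Head difference: h(PZ-5) − h(PZ-6) = 995.83 − 989.04 = 6.79 m.
Hydraulic gradient: i = |Δh| / L = 6.79 / 1799.9 = 0.00377.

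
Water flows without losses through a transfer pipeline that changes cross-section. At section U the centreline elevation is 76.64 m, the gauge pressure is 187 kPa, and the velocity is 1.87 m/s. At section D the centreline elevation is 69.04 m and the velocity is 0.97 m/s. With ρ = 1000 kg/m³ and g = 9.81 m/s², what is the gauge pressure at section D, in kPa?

P₂ ≈ 263 kPa

Pressure head at U: ψ₁ = P₁/(ρg) = 187×1000 / (1000 × 9.81) = 19.06 m.
Velocity heads: v₁²/2g = 1.87²/19.62 = 0.178 m; v₂²/2g = 0.97²/19.62 = 0.048 m.
Total head H = z₁ + ψ₁ + v₁²/2g = 76.64 + 19.06 + 0.178 = 95.88 m.
ψ₂ = H − z₂ − v₂²/2g = 95.88 − 69.04 − 0.048 = 26.79 m.
P₂ = ρgψ₂ = 1000 × 9.81 × 26.79 ≈ 263 kPa.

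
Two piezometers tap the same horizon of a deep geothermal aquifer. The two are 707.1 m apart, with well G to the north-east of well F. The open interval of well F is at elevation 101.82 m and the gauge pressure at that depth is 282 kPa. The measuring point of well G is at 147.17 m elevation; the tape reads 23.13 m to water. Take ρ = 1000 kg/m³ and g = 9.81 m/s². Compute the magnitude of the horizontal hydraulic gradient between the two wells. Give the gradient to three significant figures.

Pressure head at well F: ψ = P/(ρg) = 282×1000 / (1000 × 9.81) = 28.75 m.
Total head at well F: h = z + ψ = 101.82 + 28.75 = 130.57 m.
Total head at well G: h = 147.17 − 23.13 = 124.04 m.
Head difference: h(well F) − h(well G) = 130.57 − 124.04 = 6.53 m.
Hydraulic gradient: i = |Δh| / L = 6.53 / 707.1 = 0.00923.

i ≈ 0.00923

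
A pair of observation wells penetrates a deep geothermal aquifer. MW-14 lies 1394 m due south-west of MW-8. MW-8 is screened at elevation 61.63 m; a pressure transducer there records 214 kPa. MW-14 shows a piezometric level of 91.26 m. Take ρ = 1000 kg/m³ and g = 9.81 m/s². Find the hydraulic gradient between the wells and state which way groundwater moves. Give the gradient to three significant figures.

Pressure head at MW-8: ψ = P/(ρg) = 214×1000 / (1000 × 9.81) = 21.81 m.
Total head at MW-8: h = z + ψ = 61.63 + 21.81 = 83.44 m.
Total head at MW-14: h = 91.26 m (water level in the piezometer is the total head).
Head difference: h(MW-8) − h(MW-14) = 83.44 − 91.26 = -7.82 m.
Hydraulic gradient: i = |Δh| / L = 7.82 / 1394 = 0.00561.
Flow is from higher to lower head: from MW-14 toward MW-8, i.e. toward the north-east.

i ≈ 0.00561; groundwater flows toward the north-east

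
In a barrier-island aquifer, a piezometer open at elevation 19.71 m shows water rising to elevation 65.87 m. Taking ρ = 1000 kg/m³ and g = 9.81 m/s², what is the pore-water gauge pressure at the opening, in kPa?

P ≈ 453 kPa

Pressure head ψ = h − z = 65.87 − 19.71 = 46.16 m.
P = ρgψ = 1000 × 9.81 × 46.16 = 452830 Pa ≈ 453 kPa.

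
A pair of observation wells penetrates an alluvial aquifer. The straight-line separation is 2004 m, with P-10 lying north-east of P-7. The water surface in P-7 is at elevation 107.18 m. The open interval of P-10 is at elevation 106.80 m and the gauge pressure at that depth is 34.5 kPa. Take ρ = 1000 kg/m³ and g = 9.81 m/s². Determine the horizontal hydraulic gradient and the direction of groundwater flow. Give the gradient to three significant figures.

i ≈ 0.00157; groundwater flows toward the south-west

Total head at P-7: h = 107.18 m (water level in the piezometer is the total head).
Pressure head at P-10: ψ = P/(ρg) = 34.5×1000 / (1000 × 9.81) = 3.52 m.
Total head at P-10: h = z + ψ = 106.80 + 3.52 = 110.32 m.
Head difference: h(P-7) − h(P-10) = 107.18 − 110.32 = -3.14 m.
Hydraulic gradient: i = |Δh| / L = 3.14 / 2004 = 0.00157.
Flow is from higher to lower head: from P-10 toward P-7, i.e. toward the south-west.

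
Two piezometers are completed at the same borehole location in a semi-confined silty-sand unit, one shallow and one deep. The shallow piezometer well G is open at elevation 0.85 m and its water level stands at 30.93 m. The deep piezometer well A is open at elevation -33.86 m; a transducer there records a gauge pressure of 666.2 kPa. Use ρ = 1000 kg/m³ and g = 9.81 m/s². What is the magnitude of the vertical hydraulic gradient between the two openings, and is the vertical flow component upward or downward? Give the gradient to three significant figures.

Total head at well G: h = 30.93 m (water level in the standpipe).
Pressure head at well A: ψ = P/(ρg) = 666.2×1000 / (1000 × 9.81) = 67.91 m.
Total head at well A: h = z + ψ = -33.86 + 67.91 = 34.05 m.
Δh = h(well G) − h(well A) = 30.93 − 34.05 = -3.12 m.
Vertical separation Δz = 0.85 − (-33.86) = 34.71 m.
|i_v| = |Δh| / Δz = 3.12 / 34.71 = 0.0899.
Head is higher in the deep piezometer, so vertical flow is upward (discharge condition).

|i_v| ≈ 0.0899; vertical flow is upward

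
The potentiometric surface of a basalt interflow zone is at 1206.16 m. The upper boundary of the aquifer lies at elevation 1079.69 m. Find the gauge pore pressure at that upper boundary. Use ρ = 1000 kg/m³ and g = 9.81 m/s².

Pressure head at the aquifer top: ψ = h − z = 1206.16 − 1079.69 = 126.47 m.
P = ρgψ = 1000 × 9.81 × 126.47 = 1240671 Pa ≈ 1240 kPa.

P ≈ 1240 kPa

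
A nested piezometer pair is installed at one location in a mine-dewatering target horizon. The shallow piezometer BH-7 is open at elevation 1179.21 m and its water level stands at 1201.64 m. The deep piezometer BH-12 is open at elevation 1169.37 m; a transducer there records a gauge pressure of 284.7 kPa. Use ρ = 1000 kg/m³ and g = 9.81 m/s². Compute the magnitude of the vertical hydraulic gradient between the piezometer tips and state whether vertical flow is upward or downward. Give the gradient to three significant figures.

Total head at BH-7: h = 1201.64 m (water level in the standpipe).
Pressure head at BH-12: ψ = P/(ρg) = 284.7×1000 / (1000 × 9.81) = 29.02 m.
Total head at BH-12: h = z + ψ = 1169.37 + 29.02 = 1198.39 m.
Δh = h(BH-7) − h(BH-12) = 1201.64 − 1198.39 = 3.25 m.
Vertical separation Δz = 1179.21 − 1169.37 = 9.84 m.
|i_v| = |Δh| / Δz = 3.25 / 9.84 = 0.330.
Head is higher in the shallow piezometer, so vertical flow is downward (recharge condition).

|i_v| ≈ 0.330; vertical flow is downward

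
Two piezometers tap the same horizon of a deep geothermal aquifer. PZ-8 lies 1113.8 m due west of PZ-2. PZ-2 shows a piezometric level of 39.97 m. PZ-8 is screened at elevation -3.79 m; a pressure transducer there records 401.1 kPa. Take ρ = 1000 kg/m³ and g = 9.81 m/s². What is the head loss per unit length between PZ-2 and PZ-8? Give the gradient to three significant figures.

i ≈ 0.00258 m/m

Total head at PZ-2: h = 39.97 m (water level in the piezometer is the total head).
Pressure head at PZ-8: ψ = P/(ρg) = 401.1×1000 / (1000 × 9.81) = 40.89 m.
Total head at PZ-8: h = z + ψ = -3.79 + 40.89 = 37.10 m.
Head difference: h(PZ-2) − h(PZ-8) = 39.97 − 37.10 = 2.87 m.
Hydraulic gradient: i = |Δh| / L = 2.87 / 1113.8 = 0.00258.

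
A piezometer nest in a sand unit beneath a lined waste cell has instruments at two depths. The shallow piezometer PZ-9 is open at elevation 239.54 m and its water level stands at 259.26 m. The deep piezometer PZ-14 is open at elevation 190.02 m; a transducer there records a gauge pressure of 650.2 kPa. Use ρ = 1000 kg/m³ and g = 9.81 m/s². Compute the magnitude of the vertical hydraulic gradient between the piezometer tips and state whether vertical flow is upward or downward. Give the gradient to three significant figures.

|i_v| ≈ 0.0598; vertical flow is downward

Total head at PZ-9: h = 259.26 m (water level in the standpipe).
Pressure head at PZ-14: ψ = P/(ρg) = 650.2×1000 / (1000 × 9.81) = 66.28 m.
Total head at PZ-14: h = z + ψ = 190.02 + 66.28 = 256.30 m.
Δh = h(PZ-9) − h(PZ-14) = 259.26 − 256.30 = 2.96 m.
Vertical separation Δz = 239.54 − 190.02 = 49.52 m.
|i_v| = |Δh| / Δz = 2.96 / 49.52 = 0.0598.
Head is higher in the shallow piezometer, so vertical flow is downward (recharge condition).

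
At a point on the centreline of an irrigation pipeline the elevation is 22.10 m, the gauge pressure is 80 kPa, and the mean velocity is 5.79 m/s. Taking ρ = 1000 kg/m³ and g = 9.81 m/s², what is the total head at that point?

Pressure head ψ = P/(ρg) = 80×1000 / (1000 × 9.81) = 8.15 m.
Velocity head = v²/(2g) = 5.79² / (2 × 9.81) = 1.709 m.
h = z + ψ + v²/(2g) = 22.10 + 8.15 + 1.709 = 31.96 m.

h ≈ 31.96 m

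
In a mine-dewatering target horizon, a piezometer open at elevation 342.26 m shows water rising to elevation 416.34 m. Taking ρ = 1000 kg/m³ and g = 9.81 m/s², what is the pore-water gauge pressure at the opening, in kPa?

Pressure head ψ = h − z = 416.34 − 342.26 = 74.08 m.
P = ρgψ = 1000 × 9.81 × 74.08 = 726725 Pa ≈ 727 kPa.

P ≈ 727 kPa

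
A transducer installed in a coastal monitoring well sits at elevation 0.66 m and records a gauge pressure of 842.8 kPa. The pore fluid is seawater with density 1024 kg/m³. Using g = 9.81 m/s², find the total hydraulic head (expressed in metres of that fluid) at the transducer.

ψ = P/(ρg) = 842.8×1000 / (1024 × 9.81) = 83.90 m.
h = z + ψ = 0.66 + 83.90 = 84.56 m.

h ≈ 84.56 m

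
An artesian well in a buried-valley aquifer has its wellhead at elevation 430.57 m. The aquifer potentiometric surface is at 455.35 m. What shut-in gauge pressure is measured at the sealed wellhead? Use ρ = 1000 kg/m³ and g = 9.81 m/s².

Head above the cap: Δh = 455.35 − 430.57 = 24.78 m.
P = ρgΔh = 1000 × 9.81 × 24.78 = 243092 Pa ≈ 243 kPa.

P ≈ 243 kPa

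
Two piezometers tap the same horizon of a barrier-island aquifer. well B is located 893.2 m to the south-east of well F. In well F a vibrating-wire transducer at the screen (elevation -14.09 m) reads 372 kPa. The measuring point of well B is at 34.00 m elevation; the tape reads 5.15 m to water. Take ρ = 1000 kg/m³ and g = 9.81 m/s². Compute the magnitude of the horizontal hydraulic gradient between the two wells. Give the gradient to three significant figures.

i ≈ 0.00562

Pressure head at well F: ψ = P/(ρg) = 372×1000 / (1000 × 9.81) = 37.92 m.
Total head at well F: h = z + ψ = -14.09 + 37.92 = 23.83 m.
Total head at well B: h = 34.00 − 5.15 = 28.85 m.
Head difference: h(well F) − h(well B) = 23.83 − 28.85 = -5.02 m.
Hydraulic gradient: i = |Δh| / L = 5.02 / 893.2 = 0.00562.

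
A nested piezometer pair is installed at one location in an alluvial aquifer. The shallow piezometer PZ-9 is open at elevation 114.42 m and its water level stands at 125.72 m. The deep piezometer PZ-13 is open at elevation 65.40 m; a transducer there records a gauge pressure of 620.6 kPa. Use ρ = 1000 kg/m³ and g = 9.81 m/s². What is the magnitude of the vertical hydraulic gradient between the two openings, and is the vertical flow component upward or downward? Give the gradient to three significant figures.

Total head at PZ-9: h = 125.72 m (water level in the standpipe).
Pressure head at PZ-13: ψ = P/(ρg) = 620.6×1000 / (1000 × 9.81) = 63.26 m.
Total head at PZ-13: h = z + ψ = 65.40 + 63.26 = 128.66 m.
Δh = h(PZ-9) − h(PZ-13) = 125.72 − 128.66 = -2.94 m.
Vertical separation Δz = 114.42 − 65.40 = 49.02 m.
|i_v| = |Δh| / Δz = 2.94 / 49.02 = 0.0600.
Head is higher in the deep piezometer, so vertical flow is upward (discharge condition).

|i_v| ≈ 0.0600; vertical flow is upward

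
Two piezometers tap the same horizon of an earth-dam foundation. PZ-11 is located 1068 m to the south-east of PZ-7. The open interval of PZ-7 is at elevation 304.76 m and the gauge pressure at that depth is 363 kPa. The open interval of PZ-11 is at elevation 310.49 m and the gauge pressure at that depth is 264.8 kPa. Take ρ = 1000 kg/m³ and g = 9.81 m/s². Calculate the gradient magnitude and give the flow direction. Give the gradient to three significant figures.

Pressure head at PZ-7: ψ = P/(ρg) = 363×1000 / (1000 × 9.81) = 37.00 m.
Total head at PZ-7: h = z + ψ = 304.76 + 37.00 = 341.76 m.
Pressure head at PZ-11: ψ = P/(ρg) = 264.8×1000 / (1000 × 9.81) = 26.99 m.
Total head at PZ-11: h = z + ψ = 310.49 + 26.99 = 337.48 m.
Head difference: h(PZ-7) − h(PZ-11) = 341.76 − 337.48 = 4.28 m.
Hydraulic gradient: i = |Δh| / L = 4.28 / 1068 = 0.00401.
Flow is from higher to lower head: from PZ-7 toward PZ-11, i.e. toward the south-east.

i ≈ 0.00401; groundwater flows toward the south-east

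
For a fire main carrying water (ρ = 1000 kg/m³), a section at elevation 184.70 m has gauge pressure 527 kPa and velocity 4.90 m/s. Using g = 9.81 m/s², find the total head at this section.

h ≈ 239.64 m

Pressure head ψ = P/(ρg) = 527×1000 / (1000 × 9.81) = 53.72 m.
Velocity head = v²/(2g) = 4.90² / (2 × 9.81) = 1.224 m.
h = z + ψ + v²/(2g) = 184.70 + 53.72 + 1.224 = 239.64 m.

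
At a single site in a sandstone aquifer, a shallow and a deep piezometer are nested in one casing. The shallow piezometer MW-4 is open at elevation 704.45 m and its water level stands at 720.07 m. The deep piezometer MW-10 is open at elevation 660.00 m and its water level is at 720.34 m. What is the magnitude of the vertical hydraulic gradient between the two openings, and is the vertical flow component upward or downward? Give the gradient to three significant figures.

Total head at MW-4: h = 720.07 m (water level in the standpipe).
Total head at MW-10: h = 720.34 m.
Δh = h(MW-4) − h(MW-10) = 720.07 − 720.34 = -0.27 m.
Vertical separation Δz = 704.45 − 660.00 = 44.45 m.
|i_v| = |Δh| / Δz = 0.27 / 44.45 = 0.00607.
Head is higher in the deep piezometer, so vertical flow is upward (discharge condition).

|i_v| ≈ 0.00607; vertical flow is upward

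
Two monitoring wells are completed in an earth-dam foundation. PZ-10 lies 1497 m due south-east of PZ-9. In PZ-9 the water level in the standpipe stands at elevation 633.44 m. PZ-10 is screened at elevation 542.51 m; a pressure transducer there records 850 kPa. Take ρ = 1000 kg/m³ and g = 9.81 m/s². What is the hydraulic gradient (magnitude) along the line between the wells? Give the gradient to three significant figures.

i ≈ 0.00286

Total head at PZ-9: h = 633.44 m (water level in the piezometer is the total head).
Pressure head at PZ-10: ψ = P/(ρg) = 850×1000 / (1000 × 9.81) = 86.65 m.
Total head at PZ-10: h = z + ψ = 542.51 + 86.65 = 629.16 m.
Head difference: h(PZ-9) − h(PZ-10) = 633.44 − 629.16 = 4.28 m.
Hydraulic gradient: i = |Δh| / L = 4.28 / 1497 = 0.00286.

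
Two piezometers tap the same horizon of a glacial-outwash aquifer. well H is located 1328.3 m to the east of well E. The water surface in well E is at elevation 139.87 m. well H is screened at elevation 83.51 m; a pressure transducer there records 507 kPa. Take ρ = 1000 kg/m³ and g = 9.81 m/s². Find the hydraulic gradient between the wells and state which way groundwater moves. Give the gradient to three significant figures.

i ≈ 0.00352; groundwater flows toward the east

Total head at well E: h = 139.87 m (water level in the piezometer is the total head).
Pressure head at well H: ψ = P/(ρg) = 507×1000 / (1000 × 9.81) = 51.68 m.
Total head at well H: h = z + ψ = 83.51 + 51.68 = 135.19 m.
Head difference: h(well E) − h(well H) = 139.87 − 135.19 = 4.68 m.
Hydraulic gradient: i = |Δh| / L = 4.68 / 1328.3 = 0.00352.
Flow is from higher to lower head: from well E toward well H, i.e. toward the east.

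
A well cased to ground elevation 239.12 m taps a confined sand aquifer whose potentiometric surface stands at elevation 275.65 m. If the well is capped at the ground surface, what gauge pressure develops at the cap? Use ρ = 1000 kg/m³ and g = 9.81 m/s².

Head above the cap: Δh = 275.65 − 239.12 = 36.53 m.
P = ρgΔh = 1000 × 9.81 × 36.53 = 358359 Pa ≈ 358 kPa.

P ≈ 358 kPa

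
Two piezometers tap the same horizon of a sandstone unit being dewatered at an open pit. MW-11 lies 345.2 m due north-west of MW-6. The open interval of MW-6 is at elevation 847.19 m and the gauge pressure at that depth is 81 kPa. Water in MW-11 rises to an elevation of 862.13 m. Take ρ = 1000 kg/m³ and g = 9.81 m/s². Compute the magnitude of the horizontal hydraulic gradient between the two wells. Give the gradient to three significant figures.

Pressure head at MW-6: ψ = P/(ρg) = 81×1000 / (1000 × 9.81) = 8.26 m.
Total head at MW-6: h = z + ψ = 847.19 + 8.26 = 855.45 m.
Total head at MW-11: h = 862.13 m (water level in the piezometer is the total head).
Head difference: h(MW-6) − h(MW-11) = 855.45 − 862.13 = -6.68 m.
Hydraulic gradient: i = |Δh| / L = 6.68 / 345.2 = 0.0194.

i ≈ 0.0194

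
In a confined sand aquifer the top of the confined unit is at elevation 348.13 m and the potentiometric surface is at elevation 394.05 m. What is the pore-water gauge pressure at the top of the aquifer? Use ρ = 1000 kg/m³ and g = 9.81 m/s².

Pressure head at the aquifer top: ψ = h − z = 394.05 − 348.13 = 45.92 m.
P = ρgψ = 1000 × 9.81 × 45.92 = 450475 Pa ≈ 450 kPa.

P ≈ 450 kPa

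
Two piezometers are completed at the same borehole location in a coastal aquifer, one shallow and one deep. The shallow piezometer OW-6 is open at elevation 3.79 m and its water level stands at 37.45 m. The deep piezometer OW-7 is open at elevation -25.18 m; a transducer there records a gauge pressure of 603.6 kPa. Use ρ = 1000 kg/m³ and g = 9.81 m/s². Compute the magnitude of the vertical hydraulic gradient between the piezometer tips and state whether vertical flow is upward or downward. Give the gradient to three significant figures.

|i_v| ≈ 0.0380; vertical flow is downward

Total head at OW-6: h = 37.45 m (water level in the standpipe).
Pressure head at OW-7: ψ = P/(ρg) = 603.6×1000 / (1000 × 9.81) = 61.53 m.
Total head at OW-7: h = z + ψ = -25.18 + 61.53 = 36.35 m.
Δh = h(OW-6) − h(OW-7) = 37.45 − 36.35 = 1.10 m.
Vertical separation Δz = 3.79 − (-25.18) = 28.97 m.
|i_v| = |Δh| / Δz = 1.10 / 28.97 = 0.0380.
Head is higher in the shallow piezometer, so vertical flow is downward (recharge condition).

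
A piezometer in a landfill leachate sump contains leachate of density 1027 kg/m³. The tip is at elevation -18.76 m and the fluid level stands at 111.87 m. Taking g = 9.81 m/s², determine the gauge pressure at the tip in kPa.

P ≈ 1320 kPa

Pressure head ψ = h − z = 111.87 − (-18.76) = 130.63 m.
P = ρgψ = 1027 × 9.81 × 130.63 = 1316080 Pa ≈ 1320 kPa.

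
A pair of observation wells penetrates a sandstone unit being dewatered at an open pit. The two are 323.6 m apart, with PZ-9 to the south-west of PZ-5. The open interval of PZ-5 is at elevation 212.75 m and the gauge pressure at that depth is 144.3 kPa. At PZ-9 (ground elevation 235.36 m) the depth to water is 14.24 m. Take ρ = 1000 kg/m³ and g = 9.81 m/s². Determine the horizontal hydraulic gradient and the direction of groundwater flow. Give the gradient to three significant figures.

i ≈ 0.0196; groundwater flows toward the south-west

Pressure head at PZ-5: ψ = P/(ρg) = 144.3×1000 / (1000 × 9.81) = 14.71 m.
Total head at PZ-5: h = z + ψ = 212.75 + 14.71 = 227.46 m.
Total head at PZ-9: h = 235.36 − 14.24 = 221.12 m.
Head difference: h(PZ-5) − h(PZ-9) = 227.46 − 221.12 = 6.34 m.
Hydraulic gradient: i = |Δh| / L = 6.34 / 323.6 = 0.0196.
Flow is from higher to lower head: from PZ-5 toward PZ-9, i.e. toward the south-west.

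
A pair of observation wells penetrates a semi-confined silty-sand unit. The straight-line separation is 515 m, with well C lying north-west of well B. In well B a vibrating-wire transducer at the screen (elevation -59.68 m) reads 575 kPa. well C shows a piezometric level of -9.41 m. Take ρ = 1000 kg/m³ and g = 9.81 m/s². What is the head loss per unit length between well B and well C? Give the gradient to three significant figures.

i ≈ 0.0162 m/m

Pressure head at well B: ψ = P/(ρg) = 575×1000 / (1000 × 9.81) = 58.61 m.
Total head at well B: h = z + ψ = -59.68 + 58.61 = -1.07 m.
Total head at well C: h = -9.41 m (water level in the piezometer is the total head).
Head difference: h(well B) − h(well C) = -1.07 − (-9.41) = 8.34 m.
Hydraulic gradient: i = |Δh| / L = 8.34 / 515 = 0.0162.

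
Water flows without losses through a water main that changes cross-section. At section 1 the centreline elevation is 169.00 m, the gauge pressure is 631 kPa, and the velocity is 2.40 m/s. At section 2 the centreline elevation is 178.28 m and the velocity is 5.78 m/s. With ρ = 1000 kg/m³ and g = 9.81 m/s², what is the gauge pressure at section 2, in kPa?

Pressure head at 1: ψ₁ = P₁/(ρg) = 631×1000 / (1000 × 9.81) = 64.32 m.
Velocity heads: v₁²/2g = 2.40²/19.62 = 0.294 m; v₂²/2g = 5.78²/19.62 = 1.703 m.
Total head H = z₁ + ψ₁ + v₁²/2g = 169.00 + 64.32 + 0.294 = 233.61 m.
ψ₂ = H − z₂ − v₂²/2g = 233.61 − 178.28 − 1.703 = 53.63 m.
P₂ = ρgψ₂ = 1000 × 9.81 × 53.63 ≈ 526 kPa.

P₂ ≈ 526 kPa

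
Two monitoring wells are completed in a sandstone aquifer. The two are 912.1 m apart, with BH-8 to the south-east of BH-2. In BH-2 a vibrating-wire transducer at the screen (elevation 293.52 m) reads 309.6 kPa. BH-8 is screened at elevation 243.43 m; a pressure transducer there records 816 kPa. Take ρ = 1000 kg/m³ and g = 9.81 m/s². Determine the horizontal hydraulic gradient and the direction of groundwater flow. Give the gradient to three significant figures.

i ≈ 0.00168; groundwater flows toward the north-west

Pressure head at BH-2: ψ = P/(ρg) = 309.6×1000 / (1000 × 9.81) = 31.56 m.
Total head at BH-2: h = z + ψ = 293.52 + 31.56 = 325.08 m.
Pressure head at BH-8: ψ = P/(ρg) = 816×1000 / (1000 × 9.81) = 83.18 m.
Total head at BH-8: h = z + ψ = 243.43 + 83.18 = 326.61 m.
Head difference: h(BH-2) − h(BH-8) = 325.08 − 326.61 = -1.53 m.
Hydraulic gradient: i = |Δh| / L = 1.53 / 912.1 = 0.00168.
Flow is from higher to lower head: from BH-8 toward BH-2, i.e. toward the north-west.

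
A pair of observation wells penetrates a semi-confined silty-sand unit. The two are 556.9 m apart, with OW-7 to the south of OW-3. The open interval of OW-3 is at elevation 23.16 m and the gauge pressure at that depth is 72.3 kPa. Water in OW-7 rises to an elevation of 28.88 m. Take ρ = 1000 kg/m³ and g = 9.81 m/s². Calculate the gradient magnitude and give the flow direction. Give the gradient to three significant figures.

i ≈ 0.00296; groundwater flows toward the south

Pressure head at OW-3: ψ = P/(ρg) = 72.3×1000 / (1000 × 9.81) = 7.37 m.
Total head at OW-3: h = z + ψ = 23.16 + 7.37 = 30.53 m.
Total head at OW-7: h = 28.88 m (water level in the piezometer is the total head).
Head difference: h(OW-3) − h(OW-7) = 30.53 − 28.88 = 1.65 m.
Hydraulic gradient: i = |Δh| / L = 1.65 / 556.9 = 0.00296.
Flow is from higher to lower head: from OW-3 toward OW-7, i.e. toward the south.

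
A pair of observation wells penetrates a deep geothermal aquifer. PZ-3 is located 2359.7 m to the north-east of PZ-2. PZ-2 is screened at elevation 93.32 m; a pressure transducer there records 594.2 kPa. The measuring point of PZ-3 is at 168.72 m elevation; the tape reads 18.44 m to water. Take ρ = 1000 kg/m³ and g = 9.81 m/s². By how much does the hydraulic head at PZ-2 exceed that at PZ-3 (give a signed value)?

Δh ≈ 3.61 m

Pressure head at PZ-2: ψ = P/(ρg) = 594.2×1000 / (1000 × 9.81) = 60.57 m.
Total head at PZ-2: h = z + ψ = 93.32 + 60.57 = 153.89 m.
Total head at PZ-3: h = 168.72 − 18.44 = 150.28 m.
Head difference: h(PZ-2) − h(PZ-3) = 153.89 − 150.28 = 3.61 m.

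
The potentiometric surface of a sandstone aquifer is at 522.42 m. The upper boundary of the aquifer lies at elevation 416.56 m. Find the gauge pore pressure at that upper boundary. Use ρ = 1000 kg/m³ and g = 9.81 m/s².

P ≈ 1040 kPa

Pressure head at the aquifer top: ψ = h − z = 522.42 − 416.56 = 105.86 m.
P = ρgψ = 1000 × 9.81 × 105.86 = 1038487 Pa ≈ 1040 kPa.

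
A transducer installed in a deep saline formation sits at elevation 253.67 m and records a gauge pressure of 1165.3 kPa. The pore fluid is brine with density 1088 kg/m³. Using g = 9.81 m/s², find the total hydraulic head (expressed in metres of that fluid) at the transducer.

h ≈ 362.85 m

ψ = P/(ρg) = 1165.3×1000 / (1088 × 9.81) = 109.18 m.
h = z + ψ = 253.67 + 109.18 = 362.85 m.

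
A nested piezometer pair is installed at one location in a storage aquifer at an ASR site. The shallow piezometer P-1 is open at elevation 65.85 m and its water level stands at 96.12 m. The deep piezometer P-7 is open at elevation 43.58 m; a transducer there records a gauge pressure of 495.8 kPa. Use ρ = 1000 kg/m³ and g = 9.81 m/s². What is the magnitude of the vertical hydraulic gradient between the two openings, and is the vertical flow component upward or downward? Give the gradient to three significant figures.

|i_v| ≈ 0.0898; vertical flow is downward

Total head at P-1: h = 96.12 m (water level in the standpipe).
Pressure head at P-7: ψ = P/(ρg) = 495.8×1000 / (1000 × 9.81) = 50.54 m.
Total head at P-7: h = z + ψ = 43.58 + 50.54 = 94.12 m.
Δh = h(P-1) − h(P-7) = 96.12 − 94.12 = 2.00 m.
Vertical separation Δz = 65.85 − 43.58 = 22.27 m.
|i_v| = |Δh| / Δz = 2.00 / 22.27 = 0.0898.
Head is higher in the shallow piezometer, so vertical flow is downward (recharge condition).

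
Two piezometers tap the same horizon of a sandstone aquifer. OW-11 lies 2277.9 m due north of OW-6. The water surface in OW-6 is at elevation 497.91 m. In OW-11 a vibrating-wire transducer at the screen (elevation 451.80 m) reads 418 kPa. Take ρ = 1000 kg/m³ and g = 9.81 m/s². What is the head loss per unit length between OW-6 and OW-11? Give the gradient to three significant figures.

i ≈ 0.00154 m/m

Total head at OW-6: h = 497.91 m (water level in the piezometer is the total head).
Pressure head at OW-11: ψ = P/(ρg) = 418×1000 / (1000 × 9.81) = 42.61 m.
Total head at OW-11: h = z + ψ = 451.80 + 42.61 = 494.41 m.
Head difference: h(OW-6) − h(OW-11) = 497.91 − 494.41 = 3.50 m.
Hydraulic gradient: i = |Δh| / L = 3.50 / 2277.9 = 0.00154.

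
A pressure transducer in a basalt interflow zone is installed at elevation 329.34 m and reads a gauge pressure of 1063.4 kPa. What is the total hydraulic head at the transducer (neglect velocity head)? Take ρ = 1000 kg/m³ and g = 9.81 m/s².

h ≈ 437.74 m

ψ = P/(ρg) = 1063.4×1000 / (1000 × 9.81) = 108.40 m.
h = z + ψ = 329.34 + 108.40 = 437.74 m.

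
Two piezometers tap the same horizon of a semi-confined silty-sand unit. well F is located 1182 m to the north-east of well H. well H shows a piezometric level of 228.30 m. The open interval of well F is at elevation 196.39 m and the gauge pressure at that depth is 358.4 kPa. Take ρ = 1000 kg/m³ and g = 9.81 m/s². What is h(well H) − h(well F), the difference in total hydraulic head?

Total head at well H: h = 228.30 m (water level in the piezometer is the total head).
Pressure head at well F: ψ = P/(ρg) = 358.4×1000 / (1000 × 9.81) = 36.53 m.
Total head at well F: h = z + ψ = 196.39 + 36.53 = 232.92 m.
Head difference: h(well H) − h(well F) = 228.30 − 232.92 = -4.62 m.

Δh ≈ -4.62 m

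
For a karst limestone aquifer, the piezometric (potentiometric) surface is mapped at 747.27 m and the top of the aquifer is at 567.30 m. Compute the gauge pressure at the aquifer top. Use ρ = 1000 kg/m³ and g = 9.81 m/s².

Pressure head at the aquifer top: ψ = h − z = 747.27 − 567.30 = 179.97 m.
P = ρgψ = 1000 × 9.81 × 179.97 = 1765506 Pa ≈ 1770 kPa.

P ≈ 1770 kPa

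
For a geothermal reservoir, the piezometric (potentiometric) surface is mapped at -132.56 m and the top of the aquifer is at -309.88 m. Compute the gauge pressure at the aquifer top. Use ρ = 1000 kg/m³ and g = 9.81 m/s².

P ≈ 1740 kPa

Pressure head at the aquifer top: ψ = h − z = -132.56 − (-309.88) = 177.32 m.
P = ρgψ = 1000 × 9.81 × 177.32 = 1739509 Pa ≈ 1740 kPa.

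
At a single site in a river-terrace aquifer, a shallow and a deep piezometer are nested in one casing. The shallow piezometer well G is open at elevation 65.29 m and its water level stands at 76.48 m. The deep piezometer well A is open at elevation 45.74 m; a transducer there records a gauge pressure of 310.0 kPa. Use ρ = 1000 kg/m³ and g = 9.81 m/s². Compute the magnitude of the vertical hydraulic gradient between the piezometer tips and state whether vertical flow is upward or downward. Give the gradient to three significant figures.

Total head at well G: h = 76.48 m (water level in the standpipe).
Pressure head at well A: ψ = P/(ρg) = 310.0×1000 / (1000 × 9.81) = 31.60 m.
Total head at well A: h = z + ψ = 45.74 + 31.60 = 77.34 m.
Δh = h(well G) − h(well A) = 76.48 − 77.34 = -0.86 m.
Vertical separation Δz = 65.29 − 45.74 = 19.55 m.
|i_v| = |Δh| / Δz = 0.86 / 19.55 = 0.0440.
Head is higher in the deep piezometer, so vertical flow is upward (discharge condition).

|i_v| ≈ 0.0440; vertical flow is upward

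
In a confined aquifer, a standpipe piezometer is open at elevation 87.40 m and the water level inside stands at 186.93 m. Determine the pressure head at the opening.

ψ ≈ 99.53 m

Total head h = 186.93 m (the water-surface elevation in the piezometer).
Pressure head ψ = h − z = 186.93 − 87.40 = 99.53 m.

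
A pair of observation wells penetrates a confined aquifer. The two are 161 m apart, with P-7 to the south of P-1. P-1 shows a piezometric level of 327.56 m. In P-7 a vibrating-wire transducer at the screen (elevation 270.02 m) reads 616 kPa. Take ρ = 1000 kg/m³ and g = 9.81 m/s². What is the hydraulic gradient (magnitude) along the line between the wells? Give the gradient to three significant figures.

Total head at P-1: h = 327.56 m (water level in the piezometer is the total head).
Pressure head at P-7: ψ = P/(ρg) = 616×1000 / (1000 × 9.81) = 62.79 m.
Total head at P-7: h = z + ψ = 270.02 + 62.79 = 332.81 m.
Head difference: h(P-1) − h(P-7) = 327.56 − 332.81 = -5.25 m.
Hydraulic gradient: i = |Δh| / L = 5.25 / 161 = 0.0326.

i ≈ 0.0326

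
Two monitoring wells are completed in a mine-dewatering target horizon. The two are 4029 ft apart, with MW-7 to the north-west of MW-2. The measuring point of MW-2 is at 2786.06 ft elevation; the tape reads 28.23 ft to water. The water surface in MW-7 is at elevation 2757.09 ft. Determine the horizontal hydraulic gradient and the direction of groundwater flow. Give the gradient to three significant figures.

Total head at MW-2: h = 2786.06 − 28.23 = 2757.83 ft.
Total head at MW-7: h = 2757.09 ft (water level in the piezometer is the total head).
Head difference: h(MW-2) − h(MW-7) = 2757.83 − 2757.09 = 0.74 ft.
Hydraulic gradient: i = |Δh| / L = 0.74 / 4029 = 0.000184.
Flow is from higher to lower head: from MW-2 toward MW-7, i.e. toward the north-west.

i ≈ 0.000184; groundwater flows toward the north-west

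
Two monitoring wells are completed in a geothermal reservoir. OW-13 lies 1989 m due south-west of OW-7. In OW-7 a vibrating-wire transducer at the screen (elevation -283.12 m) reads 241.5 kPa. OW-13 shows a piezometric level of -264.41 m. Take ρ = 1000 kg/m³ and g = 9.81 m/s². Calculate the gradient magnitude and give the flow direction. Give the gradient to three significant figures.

i ≈ 0.00297; groundwater flows toward the south-west

Pressure head at OW-7: ψ = P/(ρg) = 241.5×1000 / (1000 × 9.81) = 24.62 m.
Total head at OW-7: h = z + ψ = -283.12 + 24.62 = -258.50 m.
Total head at OW-13: h = -264.41 m (water level in the piezometer is the total head).
Head difference: h(OW-7) − h(OW-13) = -258.50 − (-264.41) = 5.91 m.
Hydraulic gradient: i = |Δh| / L = 5.91 / 1989 = 0.00297.
Flow is from higher to lower head: from OW-7 toward OW-13, i.e. toward the south-west.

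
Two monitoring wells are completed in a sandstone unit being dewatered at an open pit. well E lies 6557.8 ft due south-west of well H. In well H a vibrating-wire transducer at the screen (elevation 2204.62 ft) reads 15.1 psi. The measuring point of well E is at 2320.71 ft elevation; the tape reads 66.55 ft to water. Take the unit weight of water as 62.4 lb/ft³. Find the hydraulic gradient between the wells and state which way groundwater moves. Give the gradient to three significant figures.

Pressure head at well H: ψ = 144·P/γ = 144 × 15.1 / 62.4 = 34.85 ft.
Total head at well H: h = z + ψ = 2204.62 + 34.85 = 2239.47 ft.
Total head at well E: h = 2320.71 − 66.55 = 2254.16 ft.
Head difference: h(well H) − h(well E) = 2239.47 − 2254.16 = -14.69 ft.
Hydraulic gradient: i = |Δh| / L = 14.69 / 6557.8 = 0.00224.
Flow is from higher to lower head: from well E toward well H, i.e. toward the north-east.

i ≈ 0.00224; groundwater flows toward the north-east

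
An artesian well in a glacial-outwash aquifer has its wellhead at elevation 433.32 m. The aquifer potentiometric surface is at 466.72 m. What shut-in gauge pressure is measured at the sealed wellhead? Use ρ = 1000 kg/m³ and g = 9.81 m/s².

P ≈ 328 kPa

Head above the cap: Δh = 466.72 − 433.32 = 33.40 m.
P = ρgΔh = 1000 × 9.81 × 33.40 = 327654 Pa ≈ 328 kPa.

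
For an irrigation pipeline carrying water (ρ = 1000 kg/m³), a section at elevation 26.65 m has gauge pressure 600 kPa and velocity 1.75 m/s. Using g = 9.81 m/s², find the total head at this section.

h ≈ 87.97 m

Pressure head ψ = P/(ρg) = 600×1000 / (1000 × 9.81) = 61.16 m.
Velocity head = v²/(2g) = 1.75² / (2 × 9.81) = 0.156 m.
h = z + ψ + v²/(2g) = 26.65 + 61.16 + 0.156 = 87.97 m.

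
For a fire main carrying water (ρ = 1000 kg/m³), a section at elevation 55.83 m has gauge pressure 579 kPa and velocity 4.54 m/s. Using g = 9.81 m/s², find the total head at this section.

h ≈ 115.90 m

Pressure head ψ = P/(ρg) = 579×1000 / (1000 × 9.81) = 59.02 m.
Velocity head = v²/(2g) = 4.54² / (2 × 9.81) = 1.051 m.
h = z + ψ + v²/(2g) = 55.83 + 59.02 + 1.051 = 115.90 m.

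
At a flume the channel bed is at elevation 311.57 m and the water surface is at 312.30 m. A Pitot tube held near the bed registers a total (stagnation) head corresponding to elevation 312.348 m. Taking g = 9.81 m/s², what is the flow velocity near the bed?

v ≈ 0.970 m/s

Near the bed, under hydrostatic conditions, the piezometric head (z + ψ) equals the free-surface elevation, 312.30 m.
Velocity head = total − piezometric = 312.348 − 312.30 = 0.048 m.
v = √(2g·h_v) = √(2 × 9.81 × 0.048) = 0.970 m/s.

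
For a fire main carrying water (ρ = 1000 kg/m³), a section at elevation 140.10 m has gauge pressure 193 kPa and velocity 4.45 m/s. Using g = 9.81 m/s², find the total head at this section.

Pressure head ψ = P/(ρg) = 193×1000 / (1000 × 9.81) = 19.67 m.
Velocity head = v²/(2g) = 4.45² / (2 × 9.81) = 1.009 m.
h = z + ψ + v²/(2g) = 140.10 + 19.67 + 1.009 = 160.78 m.

h ≈ 160.78 m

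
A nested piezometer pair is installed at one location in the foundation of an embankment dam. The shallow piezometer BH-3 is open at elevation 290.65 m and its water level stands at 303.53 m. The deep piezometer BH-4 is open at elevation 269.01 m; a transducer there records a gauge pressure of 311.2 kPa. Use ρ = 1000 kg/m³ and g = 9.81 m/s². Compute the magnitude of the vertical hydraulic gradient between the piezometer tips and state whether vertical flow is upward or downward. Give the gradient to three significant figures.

|i_v| ≈ 0.129; vertical flow is downward

Total head at BH-3: h = 303.53 m (water level in the standpipe).
Pressure head at BH-4: ψ = P/(ρg) = 311.2×1000 / (1000 × 9.81) = 31.72 m.
Total head at BH-4: h = z + ψ = 269.01 + 31.72 = 300.73 m.
Δh = h(BH-3) − h(BH-4) = 303.53 − 300.73 = 2.80 m.
Vertical separation Δz = 290.65 − 269.01 = 21.64 m.
|i_v| = |Δh| / Δz = 2.80 / 21.64 = 0.129.
Head is higher in the shallow piezometer, so vertical flow is downward (recharge condition).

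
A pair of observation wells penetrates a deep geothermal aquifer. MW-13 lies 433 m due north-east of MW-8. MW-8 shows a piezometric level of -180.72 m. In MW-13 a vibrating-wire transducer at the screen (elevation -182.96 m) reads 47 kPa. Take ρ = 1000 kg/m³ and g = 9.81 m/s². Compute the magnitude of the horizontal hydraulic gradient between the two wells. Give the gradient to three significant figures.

Total head at MW-8: h = -180.72 m (water level in the piezometer is the total head).
Pressure head at MW-13: ψ = P/(ρg) = 47×1000 / (1000 × 9.81) = 4.79 m.
Total head at MW-13: h = z + ψ = -182.96 + 4.79 = -178.17 m.
Head difference: h(MW-8) − h(MW-13) = -180.72 − (-178.17) = -2.55 m.
Hydraulic gradient: i = |Δh| / L = 2.55 / 433 = 0.00589.

i ≈ 0.00589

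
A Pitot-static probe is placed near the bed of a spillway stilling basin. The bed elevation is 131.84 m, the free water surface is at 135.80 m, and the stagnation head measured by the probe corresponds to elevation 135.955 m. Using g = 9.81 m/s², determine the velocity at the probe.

Near the bed, under hydrostatic conditions, the piezometric head (z + ψ) equals the free-surface elevation, 135.80 m.
Velocity head = total − piezometric = 135.955 − 135.80 = 0.155 m.
v = √(2g·h_v) = √(2 × 9.81 × 0.155) = 1.74 m/s.

v ≈ 1.74 m/s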